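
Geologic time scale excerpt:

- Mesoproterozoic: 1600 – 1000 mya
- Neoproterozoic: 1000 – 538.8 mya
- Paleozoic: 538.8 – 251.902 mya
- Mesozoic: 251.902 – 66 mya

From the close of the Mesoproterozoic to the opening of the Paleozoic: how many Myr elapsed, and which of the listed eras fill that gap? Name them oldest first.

The Mesoproterozoic closes at 1000 Ma and the Paleozoic opens at 538.8 Ma, so the interval is 1000 − 538.8 = 461.2 Myr.
An era fits inside if it starts at or after 1000 Ma and ends at or before 538.8 Ma; oldest first that gives Neoproterozoic.

461.2 million years; Neoproterozoic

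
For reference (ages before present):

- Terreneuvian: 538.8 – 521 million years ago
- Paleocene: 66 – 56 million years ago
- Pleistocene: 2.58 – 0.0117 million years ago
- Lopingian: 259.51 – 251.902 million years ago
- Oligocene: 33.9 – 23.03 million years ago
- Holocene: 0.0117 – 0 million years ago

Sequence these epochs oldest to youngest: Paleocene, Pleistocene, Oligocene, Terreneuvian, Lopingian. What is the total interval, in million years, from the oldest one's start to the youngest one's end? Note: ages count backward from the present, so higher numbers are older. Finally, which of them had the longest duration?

Start ages (Ma): Terreneuvian 538.8, Lopingian 259.51, Paleocene 66, Oligocene 33.9, Pleistocene 2.58.
Ordered oldest to youngest: Terreneuvian, Lopingian, Paleocene, Oligocene, Pleistocene.
Span = 538.8 − 0.0117 = 538.7883 Myr.
Durations: Lopingian 7.608, Pleistocene 2.5683, Terreneuvian 17.8, Oligocene 10.87, Paleocene 10 → longest is Terreneuvian (17.8 Myr).

Terreneuvian → Lopingian → Paleocene → Oligocene → Pleistocene; total span 538.7883 Myr; longest is Terreneuvian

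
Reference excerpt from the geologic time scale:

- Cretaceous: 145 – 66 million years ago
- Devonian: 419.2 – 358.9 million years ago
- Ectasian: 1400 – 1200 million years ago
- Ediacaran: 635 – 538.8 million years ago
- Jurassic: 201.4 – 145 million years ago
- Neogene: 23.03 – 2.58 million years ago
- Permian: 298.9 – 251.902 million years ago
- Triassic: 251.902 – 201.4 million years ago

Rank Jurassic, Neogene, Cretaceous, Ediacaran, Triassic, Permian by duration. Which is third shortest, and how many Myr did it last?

Start − end for each: Jurassic 201.4 − 145 = 56.4; Neogene 23.03 − 2.58 = 20.45; Cretaceous 145 − 66 = 79; Ediacaran 635 − 538.8 = 96.2; Triassic 251.902 − 201.4 = 50.502; Permian 298.9 − 251.902 = 46.998.
Ranking these from shortest: Neogene < Permian < Triassic < Jurassic < Cretaceous < Ediacaran.
Position 3 in that ranking is Triassic, which lasted 50.502 Myr.

Triassic, 50.502 million years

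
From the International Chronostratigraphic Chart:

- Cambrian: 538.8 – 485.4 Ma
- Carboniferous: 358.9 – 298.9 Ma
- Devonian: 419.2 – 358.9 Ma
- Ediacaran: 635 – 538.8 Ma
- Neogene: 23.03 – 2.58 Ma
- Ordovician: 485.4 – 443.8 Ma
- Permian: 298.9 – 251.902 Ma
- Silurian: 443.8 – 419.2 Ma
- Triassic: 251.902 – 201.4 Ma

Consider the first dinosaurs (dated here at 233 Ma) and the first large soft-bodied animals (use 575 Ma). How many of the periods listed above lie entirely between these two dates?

6

The older date is 575 Ma and the younger is 233 Ma.
Periods with start < 575 and end > 233 Ma: Cambrian (538.8–485.4), Ordovician (485.4–443.8), Silurian (443.8–419.2), Devonian (419.2–358.9), Carboniferous (358.9–298.9), Permian (298.9–251.902).
That is 6 complete periods.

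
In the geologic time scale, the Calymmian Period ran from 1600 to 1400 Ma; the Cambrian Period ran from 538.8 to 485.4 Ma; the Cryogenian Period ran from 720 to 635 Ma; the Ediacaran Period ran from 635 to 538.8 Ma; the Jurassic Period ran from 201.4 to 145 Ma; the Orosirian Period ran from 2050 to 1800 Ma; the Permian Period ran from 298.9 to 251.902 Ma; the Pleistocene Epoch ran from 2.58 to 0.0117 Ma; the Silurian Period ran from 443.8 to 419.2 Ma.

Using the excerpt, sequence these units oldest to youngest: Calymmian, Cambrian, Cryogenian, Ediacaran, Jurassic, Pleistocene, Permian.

The oldest of these is Calymmian (starts 1600 Ma) and the youngest is Pleistocene (ends 0.0117 Ma).
In between, by decreasing start age: Cryogenian (720), Ediacaran (635), Cambrian (538.8), Permian (298.9), Jurassic (201.4).

Calymmian, Cryogenian, Ediacaran, Cambrian, Permian, Jurassic, Pleistocene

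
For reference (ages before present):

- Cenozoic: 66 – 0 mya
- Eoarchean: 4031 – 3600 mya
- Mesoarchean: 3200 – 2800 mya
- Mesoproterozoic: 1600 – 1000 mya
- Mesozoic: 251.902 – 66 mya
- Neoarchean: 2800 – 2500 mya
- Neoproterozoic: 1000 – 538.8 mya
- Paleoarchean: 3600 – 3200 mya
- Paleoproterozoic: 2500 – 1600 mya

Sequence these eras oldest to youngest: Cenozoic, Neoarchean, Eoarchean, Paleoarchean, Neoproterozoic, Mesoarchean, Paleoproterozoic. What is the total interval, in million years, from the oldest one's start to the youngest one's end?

Eoarchean, Paleoarchean, Mesoarchean, Neoarchean, Paleoproterozoic, Neoproterozoic, Cenozoic; total span 4031 Myr

Start ages (Ma): Eoarchean 4031, Paleoarchean 3600, Mesoarchean 3200, Neoarchean 2800, Paleoproterozoic 2500, Neoproterozoic 1000, Cenozoic 66.
Ordered oldest to youngest: Eoarchean, Paleoarchean, Mesoarchean, Neoarchean, Paleoproterozoic, Neoproterozoic, Cenozoic.
Span = 4031 − 0 = 4031 Myr.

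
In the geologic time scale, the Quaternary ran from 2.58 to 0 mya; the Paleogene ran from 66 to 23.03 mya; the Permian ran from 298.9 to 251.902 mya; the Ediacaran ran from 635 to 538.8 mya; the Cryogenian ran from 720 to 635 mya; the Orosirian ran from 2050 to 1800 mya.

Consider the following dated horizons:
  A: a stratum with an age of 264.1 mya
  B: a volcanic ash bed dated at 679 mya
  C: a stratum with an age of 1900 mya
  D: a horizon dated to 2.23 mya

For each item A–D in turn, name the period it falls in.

A: 264.1 Ma lies in 298.9–251.902 Ma, so Permian.
B: 679 Ma lies in 720–635 Ma, so Cryogenian.
C: 1900 Ma lies in 2050–1800 Ma, so Orosirian.
D: 2.23 Ma lies in 2.58–0 Ma, so Quaternary.

A — Permian; B — Cryogenian; C — Orosirian; D — Quaternary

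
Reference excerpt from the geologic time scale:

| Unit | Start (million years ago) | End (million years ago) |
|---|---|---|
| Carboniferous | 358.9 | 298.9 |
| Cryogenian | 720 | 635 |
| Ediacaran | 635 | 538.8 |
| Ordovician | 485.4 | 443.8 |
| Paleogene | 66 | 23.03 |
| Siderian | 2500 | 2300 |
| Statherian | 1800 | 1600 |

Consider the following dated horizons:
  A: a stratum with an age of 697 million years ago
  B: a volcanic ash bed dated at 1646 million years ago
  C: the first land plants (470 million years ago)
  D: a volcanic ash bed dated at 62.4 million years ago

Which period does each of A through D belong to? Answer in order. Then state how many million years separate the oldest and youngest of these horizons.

A — Cryogenian; B — Statherian; C — Ordovician; D — Paleogene; span 1583.6 million years

A: 697 Ma lies in 720–635 Ma, so Cryogenian.
B: 1646 Ma lies in 1800–1600 Ma, so Statherian.
C: 470 Ma lies in 485.4–443.8 Ma, so Ordovician.
D: 62.4 Ma lies in 66–23.03 Ma, so Paleogene.
Oldest = 1646 Ma, youngest = 62.4 Ma → span 1583.6 Myr.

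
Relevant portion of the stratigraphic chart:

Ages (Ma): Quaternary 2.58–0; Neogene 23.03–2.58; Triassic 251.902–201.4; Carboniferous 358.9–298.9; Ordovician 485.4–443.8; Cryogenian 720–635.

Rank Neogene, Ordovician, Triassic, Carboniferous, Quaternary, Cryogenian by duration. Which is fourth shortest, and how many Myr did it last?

Triassic, 50.502 million years

Start − end for each: Neogene 23.03 − 2.58 = 20.45; Ordovician 485.4 − 443.8 = 41.6; Triassic 251.902 − 201.4 = 50.502; Carboniferous 358.9 − 298.9 = 60; Quaternary 2.58 − 0 = 2.58; Cryogenian 720 − 635 = 85.
Ranking these from shortest: Quaternary < Neogene < Ordovician < Triassic < Carboniferous < Cryogenian.
Position 4 in that ranking is Triassic, which lasted 50.502 Myr.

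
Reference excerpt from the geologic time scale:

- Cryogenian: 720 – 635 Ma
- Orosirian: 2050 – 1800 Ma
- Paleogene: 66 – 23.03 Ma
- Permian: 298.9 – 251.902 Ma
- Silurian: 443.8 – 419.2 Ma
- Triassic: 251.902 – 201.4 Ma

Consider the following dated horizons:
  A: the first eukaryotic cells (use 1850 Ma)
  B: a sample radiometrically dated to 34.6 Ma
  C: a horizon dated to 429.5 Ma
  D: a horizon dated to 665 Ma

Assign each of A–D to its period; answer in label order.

A — Orosirian; B — Paleogene; C — Silurian; D — Cryogenian

A: 1850 Ma lies in 2050–1800 Ma, so Orosirian.
B: 34.6 Ma lies in 66–23.03 Ma, so Paleogene.
C: 429.5 Ma lies in 443.8–419.2 Ma, so Silurian.
D: 665 Ma lies in 720–635 Ma, so Cryogenian.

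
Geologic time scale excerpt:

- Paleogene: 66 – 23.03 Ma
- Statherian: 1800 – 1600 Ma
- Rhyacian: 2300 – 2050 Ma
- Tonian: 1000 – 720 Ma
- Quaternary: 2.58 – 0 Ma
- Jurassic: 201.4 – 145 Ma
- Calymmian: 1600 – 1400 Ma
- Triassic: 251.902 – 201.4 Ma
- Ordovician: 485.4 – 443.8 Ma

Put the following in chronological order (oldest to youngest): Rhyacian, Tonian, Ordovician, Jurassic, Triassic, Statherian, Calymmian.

Rhyacian, Statherian, Calymmian, Tonian, Ordovician, Triassic, Jurassic

Sorting by start age (descending Ma, since larger Ma = older): Rhyacian start 2300, Statherian start 1800, Calymmian start 1600, Tonian start 1000, Ordovician start 485.4, Triassic start 251.902, Jurassic start 201.4.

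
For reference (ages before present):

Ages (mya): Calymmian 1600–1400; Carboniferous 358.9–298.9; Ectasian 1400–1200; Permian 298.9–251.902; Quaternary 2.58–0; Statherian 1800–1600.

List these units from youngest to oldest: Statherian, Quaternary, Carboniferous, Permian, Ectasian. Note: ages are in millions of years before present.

Quaternary, Permian, Carboniferous, Ectasian, Statherian

The oldest of these is Statherian (starts 1800 Ma) and the youngest is Quaternary (ends 0 Ma).
In between, by decreasing start age: Ectasian (1400), Carboniferous (358.9), Permian (298.9).
Listing youngest first means reversing that sequence.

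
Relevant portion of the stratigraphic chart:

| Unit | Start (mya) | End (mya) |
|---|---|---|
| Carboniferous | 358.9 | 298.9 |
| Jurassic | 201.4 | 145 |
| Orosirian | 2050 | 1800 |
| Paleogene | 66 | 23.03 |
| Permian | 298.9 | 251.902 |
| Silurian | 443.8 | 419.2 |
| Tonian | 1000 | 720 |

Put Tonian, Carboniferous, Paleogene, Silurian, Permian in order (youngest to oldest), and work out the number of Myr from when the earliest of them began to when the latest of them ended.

Paleogene → Permian → Carboniferous → Silurian → Tonian; total span 976.97 Myr

Start ages (Ma): Tonian 1000, Silurian 443.8, Carboniferous 358.9, Permian 298.9, Paleogene 66.
Ordered youngest to oldest: Paleogene, Permian, Carboniferous, Silurian, Tonian.
Span = 1000 − 23.03 = 976.97 Myr.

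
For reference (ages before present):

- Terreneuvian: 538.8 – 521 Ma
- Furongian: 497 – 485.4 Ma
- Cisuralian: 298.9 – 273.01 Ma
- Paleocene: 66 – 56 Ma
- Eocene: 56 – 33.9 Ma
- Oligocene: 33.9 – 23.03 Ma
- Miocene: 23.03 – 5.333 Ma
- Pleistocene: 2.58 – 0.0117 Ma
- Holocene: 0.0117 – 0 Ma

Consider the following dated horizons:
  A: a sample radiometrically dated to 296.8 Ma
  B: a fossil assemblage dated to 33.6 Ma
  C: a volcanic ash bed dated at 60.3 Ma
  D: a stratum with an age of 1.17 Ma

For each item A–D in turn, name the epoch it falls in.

Match each age against the start–end ranges in the excerpt: A = 296.8 Ma → Cisuralian (298.9–273.01); B = 33.6 Ma → Oligocene (33.9–23.03); C = 60.3 Ma → Paleocene (66–56); D = 1.17 Ma → Pleistocene (2.58–0.0117).

A — Cisuralian; B — Oligocene; C — Paleocene; D — Pleistocene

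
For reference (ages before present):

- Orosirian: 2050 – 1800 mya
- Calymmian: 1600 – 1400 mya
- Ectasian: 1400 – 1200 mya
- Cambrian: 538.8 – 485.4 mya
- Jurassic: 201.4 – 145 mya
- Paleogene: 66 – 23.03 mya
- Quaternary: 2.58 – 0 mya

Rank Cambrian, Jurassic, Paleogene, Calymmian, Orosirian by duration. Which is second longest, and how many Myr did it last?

Calymmian, 200 million years

Start − end for each: Cambrian 538.8 − 485.4 = 53.4; Jurassic 201.4 − 145 = 56.4; Paleogene 66 − 23.03 = 42.97; Calymmian 1600 − 1400 = 200; Orosirian 2050 − 1800 = 250.
Ranking these from longest: Orosirian > Calymmian > Jurassic > Cambrian > Paleogene.
Position 2 in that ranking is Calymmian, which lasted 200 Myr.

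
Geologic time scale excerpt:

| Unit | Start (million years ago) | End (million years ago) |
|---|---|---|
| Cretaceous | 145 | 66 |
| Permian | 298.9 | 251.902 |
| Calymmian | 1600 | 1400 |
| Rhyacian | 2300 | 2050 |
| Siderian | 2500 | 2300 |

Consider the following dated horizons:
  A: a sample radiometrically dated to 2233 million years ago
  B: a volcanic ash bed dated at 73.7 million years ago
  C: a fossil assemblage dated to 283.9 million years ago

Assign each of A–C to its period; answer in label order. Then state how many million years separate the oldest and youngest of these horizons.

Match each age against the start–end ranges in the excerpt: A = 2233 Ma → Rhyacian (2300–2050); B = 73.7 Ma → Cretaceous (145–66); C = 283.9 Ma → Permian (298.9–251.902).
The largest age is 2233 Ma and the smallest is 73.7 Ma; their difference is 2159.3 Myr.

A — Rhyacian; B — Cretaceous; C — Permian; span 2159.3 million years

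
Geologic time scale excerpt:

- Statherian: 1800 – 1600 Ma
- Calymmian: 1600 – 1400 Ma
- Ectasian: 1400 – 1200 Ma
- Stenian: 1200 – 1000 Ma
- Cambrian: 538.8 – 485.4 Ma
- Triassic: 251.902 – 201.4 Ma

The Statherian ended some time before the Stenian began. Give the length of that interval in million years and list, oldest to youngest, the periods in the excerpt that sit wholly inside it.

End of Statherian = 1600 Ma; start of Stenian = 1200 Ma.
Gap = 1600 − 1200 = 400 Myr.
Periods wholly inside 1600–1200 Ma: Calymmian (1600–1400), Ectasian (1400–1200).

400 million years; Calymmian, Ectasian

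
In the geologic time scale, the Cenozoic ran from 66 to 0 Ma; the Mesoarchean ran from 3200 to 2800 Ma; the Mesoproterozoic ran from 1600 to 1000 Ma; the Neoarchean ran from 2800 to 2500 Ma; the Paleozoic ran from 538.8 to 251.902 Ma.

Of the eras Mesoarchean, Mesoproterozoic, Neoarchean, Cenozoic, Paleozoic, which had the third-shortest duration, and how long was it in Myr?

Neoarchean, 300 million years

Durations: Mesoarchean 400; Mesoproterozoic 600; Neoarchean 300; Cenozoic 66; Paleozoic 286.898 Myr.
Sorted shortest-first: Cenozoic (66), Paleozoic (286.898), Neoarchean (300), Mesoarchean (400), Mesoproterozoic (600).
The third shortest is Neoarchean at 300 Myr.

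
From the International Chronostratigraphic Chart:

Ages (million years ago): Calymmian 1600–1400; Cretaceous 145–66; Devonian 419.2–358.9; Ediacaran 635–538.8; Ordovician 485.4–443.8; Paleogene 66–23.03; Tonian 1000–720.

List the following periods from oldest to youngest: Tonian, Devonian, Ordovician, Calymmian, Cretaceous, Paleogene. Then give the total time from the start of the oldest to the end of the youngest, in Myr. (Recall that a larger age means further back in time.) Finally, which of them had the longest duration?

Calymmian → Tonian → Ordovician → Devonian → Cretaceous → Paleogene; total span 1576.97 Myr; longest is Tonian

From the excerpt: Tonian 1000–720; Devonian 419.2–358.9; Ordovician 485.4–443.8; Calymmian 1600–1400; Cretaceous 145–66; Paleogene 66–23.03 (Ma).
Larger Ma is earlier, so the oldest is Calymmian and the youngest is Paleogene; oldest to youngest: Calymmian, Tonian, Ordovician, Devonian, Cretaceous, Paleogene.
Oldest start 1600 minus youngest end 23.03 gives 1576.97 Myr overall.
Individual lengths (start − end): Devonian 60.3; Ordovician 41.6; Tonian 280; Paleogene 42.97; Calymmian 200; Cretaceous 79. The largest is Tonian at 280 Myr.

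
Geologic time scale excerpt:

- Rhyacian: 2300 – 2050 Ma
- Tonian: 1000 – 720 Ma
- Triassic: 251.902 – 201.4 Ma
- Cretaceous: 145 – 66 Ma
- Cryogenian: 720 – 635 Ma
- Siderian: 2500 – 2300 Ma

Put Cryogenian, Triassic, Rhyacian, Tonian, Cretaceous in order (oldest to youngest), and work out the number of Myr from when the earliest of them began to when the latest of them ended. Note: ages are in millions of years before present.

Start ages (Ma): Rhyacian 2300, Tonian 1000, Cryogenian 720, Triassic 251.902, Cretaceous 145.
Ordered oldest to youngest: Rhyacian, Tonian, Cryogenian, Triassic, Cretaceous.
Span = 2300 − 66 = 2234 Myr.

Rhyacian, Tonian, Cryogenian, Triassic, Cretaceous; total span 2234 Myr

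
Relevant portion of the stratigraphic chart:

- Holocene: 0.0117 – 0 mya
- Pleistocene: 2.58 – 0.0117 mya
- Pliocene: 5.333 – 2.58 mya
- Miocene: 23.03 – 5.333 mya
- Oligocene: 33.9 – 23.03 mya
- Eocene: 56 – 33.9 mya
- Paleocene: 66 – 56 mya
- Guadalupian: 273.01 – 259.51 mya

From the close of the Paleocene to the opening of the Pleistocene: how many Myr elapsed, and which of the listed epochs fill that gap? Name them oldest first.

The Paleocene closes at 56 Ma and the Pleistocene opens at 2.58 Ma, so the interval is 56 − 2.58 = 53.42 Myr.
An epoch fits inside if it starts at or after 56 Ma and ends at or before 2.58 Ma; oldest first that gives Eocene, Oligocene, Miocene, Pliocene.

53.42 million years; Eocene, Oligocene, Miocene, Pliocene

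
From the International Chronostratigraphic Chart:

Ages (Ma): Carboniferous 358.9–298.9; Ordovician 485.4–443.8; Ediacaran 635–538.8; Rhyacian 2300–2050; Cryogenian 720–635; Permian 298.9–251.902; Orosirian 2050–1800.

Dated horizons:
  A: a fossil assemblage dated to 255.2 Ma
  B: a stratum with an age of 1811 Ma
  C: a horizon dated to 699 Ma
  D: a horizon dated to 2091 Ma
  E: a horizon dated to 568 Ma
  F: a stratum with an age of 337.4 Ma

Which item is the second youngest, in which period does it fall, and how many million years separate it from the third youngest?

Smaller Ma means younger, so youngest first: A 255.2 < F 337.4 < E 568 < C 699 < B 1811 < D 2091.
Counting 2 along gives F (337.4 Ma); the excerpt puts that inside the Carboniferous, 358.9–298.9 Ma.
Next in line is E (568 Ma), and 568 − 337.4 = 230.6 Myr.

F, in the Carboniferous; 230.6 million years to E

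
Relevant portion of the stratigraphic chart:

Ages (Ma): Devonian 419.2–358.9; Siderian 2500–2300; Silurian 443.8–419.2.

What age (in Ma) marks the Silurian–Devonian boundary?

The Silurian ends and the Devonian begins at 419.2 Ma.

419.2 Ma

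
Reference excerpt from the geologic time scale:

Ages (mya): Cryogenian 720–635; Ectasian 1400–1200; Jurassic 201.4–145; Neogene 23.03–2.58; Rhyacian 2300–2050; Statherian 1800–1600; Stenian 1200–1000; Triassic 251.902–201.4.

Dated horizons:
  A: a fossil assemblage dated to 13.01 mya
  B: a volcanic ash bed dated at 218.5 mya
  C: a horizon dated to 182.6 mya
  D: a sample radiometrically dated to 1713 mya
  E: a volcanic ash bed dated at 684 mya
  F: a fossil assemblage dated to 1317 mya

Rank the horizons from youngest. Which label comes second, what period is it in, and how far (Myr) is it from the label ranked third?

C, in the Jurassic; 35.9 million years to B

Smaller Ma means younger, so youngest first: A 13.01 < C 182.6 < B 218.5 < E 684 < F 1317 < D 1713.
Counting 2 along gives C (182.6 Ma); the excerpt puts that inside the Jurassic, 201.4–145 Ma.
Next in line is B (218.5 Ma), and 218.5 − 182.6 = 35.9 Myr.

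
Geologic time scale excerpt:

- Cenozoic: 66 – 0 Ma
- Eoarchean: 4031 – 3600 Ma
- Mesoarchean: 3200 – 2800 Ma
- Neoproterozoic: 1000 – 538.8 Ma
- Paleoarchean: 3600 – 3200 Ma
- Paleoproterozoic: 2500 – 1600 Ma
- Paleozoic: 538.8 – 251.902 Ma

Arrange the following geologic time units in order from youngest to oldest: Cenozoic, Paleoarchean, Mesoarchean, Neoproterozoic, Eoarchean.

Cenozoic → Neoproterozoic → Mesoarchean → Paleoarchean → Eoarchean

Read off each span (Ma): Cenozoic 66–0; Paleoarchean 3600–3200; Mesoarchean 3200–2800; Neoproterozoic 1000–538.8; Eoarchean 4031–3600.
Larger Ma is older, so oldest→youngest is Eoarchean, Paleoarchean, Mesoarchean, Neoproterozoic, Cenozoic; reverse it for youngest→oldest.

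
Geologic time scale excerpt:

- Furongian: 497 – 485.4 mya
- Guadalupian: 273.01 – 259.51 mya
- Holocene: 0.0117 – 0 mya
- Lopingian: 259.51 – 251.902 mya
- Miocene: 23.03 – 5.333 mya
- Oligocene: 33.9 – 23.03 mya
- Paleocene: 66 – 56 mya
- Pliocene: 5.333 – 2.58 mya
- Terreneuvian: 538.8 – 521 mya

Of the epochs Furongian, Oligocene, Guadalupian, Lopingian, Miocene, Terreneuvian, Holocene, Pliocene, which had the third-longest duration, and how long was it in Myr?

Guadalupian, 13.5 million years

Durations: Furongian 11.6; Oligocene 10.87; Guadalupian 13.5; Lopingian 7.608; Miocene 17.697; Terreneuvian 17.8; Holocene 0.0117; Pliocene 2.753 Myr.
Sorted longest-first: Terreneuvian (17.8), Miocene (17.697), Guadalupian (13.5), Furongian (11.6), Oligocene (10.87), Lopingian (7.608), Pliocene (2.753), Holocene (0.0117).
The third longest is Guadalupian at 13.5 Myr.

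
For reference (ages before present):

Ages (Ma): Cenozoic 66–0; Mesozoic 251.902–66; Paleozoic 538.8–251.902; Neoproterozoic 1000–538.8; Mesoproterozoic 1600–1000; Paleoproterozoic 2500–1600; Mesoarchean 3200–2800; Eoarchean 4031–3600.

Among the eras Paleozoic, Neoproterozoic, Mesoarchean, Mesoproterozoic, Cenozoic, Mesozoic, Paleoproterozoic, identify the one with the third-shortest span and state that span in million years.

Durations: Paleozoic 286.898; Neoproterozoic 461.2; Mesoarchean 400; Mesoproterozoic 600; Cenozoic 66; Mesozoic 185.902; Paleoproterozoic 900 Myr.
Sorted shortest-first: Cenozoic (66), Mesozoic (185.902), Paleozoic (286.898), Mesoarchean (400), Neoproterozoic (461.2), Mesoproterozoic (600), Paleoproterozoic (900).
The third shortest is Paleozoic at 286.898 Myr.

Paleozoic, 286.898 million years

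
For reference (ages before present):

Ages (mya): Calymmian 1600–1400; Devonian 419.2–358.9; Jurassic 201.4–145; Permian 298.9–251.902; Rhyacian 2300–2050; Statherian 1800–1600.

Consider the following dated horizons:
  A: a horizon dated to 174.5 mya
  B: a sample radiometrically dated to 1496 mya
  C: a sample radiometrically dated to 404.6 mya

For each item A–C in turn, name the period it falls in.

Match each age against the start–end ranges in the excerpt: A = 174.5 Ma → Jurassic (201.4–145); B = 1496 Ma → Calymmian (1600–1400); C = 404.6 Ma → Devonian (419.2–358.9).

A — Jurassic; B — Calymmian; C — Devonian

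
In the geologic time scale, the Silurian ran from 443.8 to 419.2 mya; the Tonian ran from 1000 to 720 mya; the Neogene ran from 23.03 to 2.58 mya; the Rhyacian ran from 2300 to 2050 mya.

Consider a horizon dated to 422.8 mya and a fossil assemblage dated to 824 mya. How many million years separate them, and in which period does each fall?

401.2 million years apart; the first in the Silurian, the second in the Tonian

Elapsed time: 824 − 422.8 = 401.2 Myr.
422.8 Ma lies within 443.8–419.2 Ma: Silurian.
824 Ma lies within 1000–720 Ma: Tonian.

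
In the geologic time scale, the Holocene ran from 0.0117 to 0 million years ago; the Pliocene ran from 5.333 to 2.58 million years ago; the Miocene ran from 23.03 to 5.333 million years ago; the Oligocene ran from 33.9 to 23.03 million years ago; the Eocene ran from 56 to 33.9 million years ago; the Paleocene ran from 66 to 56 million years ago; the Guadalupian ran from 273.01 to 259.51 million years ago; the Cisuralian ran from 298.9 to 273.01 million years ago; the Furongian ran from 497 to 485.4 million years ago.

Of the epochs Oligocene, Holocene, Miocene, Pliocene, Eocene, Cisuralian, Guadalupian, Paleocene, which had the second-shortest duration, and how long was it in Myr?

Pliocene, 2.753 million years

Start − end for each: Oligocene 33.9 − 23.03 = 10.87; Holocene 0.0117 − 0 = 0.0117; Miocene 23.03 − 5.333 = 17.697; Pliocene 5.333 − 2.58 = 2.753; Eocene 56 − 33.9 = 22.1; Cisuralian 298.9 − 273.01 = 25.89; Guadalupian 273.01 − 259.51 = 13.5; Paleocene 66 − 56 = 10.
Ranking these from shortest: Holocene < Pliocene < Paleocene < Oligocene < Guadalupian < Miocene < Eocene < Cisuralian.
Position 2 in that ranking is Pliocene, which lasted 2.753 Myr.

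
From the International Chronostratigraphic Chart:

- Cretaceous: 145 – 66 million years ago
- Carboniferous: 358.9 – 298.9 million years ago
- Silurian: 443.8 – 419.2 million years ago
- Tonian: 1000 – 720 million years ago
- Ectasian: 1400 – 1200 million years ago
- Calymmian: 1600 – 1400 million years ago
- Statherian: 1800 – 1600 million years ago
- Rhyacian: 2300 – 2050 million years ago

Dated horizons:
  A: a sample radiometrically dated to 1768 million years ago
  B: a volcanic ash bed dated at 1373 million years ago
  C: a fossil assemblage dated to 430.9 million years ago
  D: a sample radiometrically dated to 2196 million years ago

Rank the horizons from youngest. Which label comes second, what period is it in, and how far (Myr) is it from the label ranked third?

Sorted youngest-first by Ma: C (430.9), B (1373), A (1768), D (2196).
The second youngest is B at 1373 Ma, which lies in 1400–1200 Ma: the Ectasian.
The third youngest is A at 1768 Ma; separation = |1373 − 1768| = 395 Myr.

B, in the Ectasian; 395 million years to A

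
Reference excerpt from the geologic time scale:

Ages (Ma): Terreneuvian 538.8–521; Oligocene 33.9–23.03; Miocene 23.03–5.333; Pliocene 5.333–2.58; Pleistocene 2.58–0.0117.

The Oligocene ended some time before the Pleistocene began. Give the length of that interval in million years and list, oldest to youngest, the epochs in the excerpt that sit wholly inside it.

20.45 million years; Miocene, Pliocene

The Oligocene closes at 23.03 Ma and the Pleistocene opens at 2.58 Ma, so the interval is 23.03 − 2.58 = 20.45 Myr.
An epoch fits inside if it starts at or after 23.03 Ma and ends at or before 2.58 Ma; oldest first that gives Miocene, Pliocene.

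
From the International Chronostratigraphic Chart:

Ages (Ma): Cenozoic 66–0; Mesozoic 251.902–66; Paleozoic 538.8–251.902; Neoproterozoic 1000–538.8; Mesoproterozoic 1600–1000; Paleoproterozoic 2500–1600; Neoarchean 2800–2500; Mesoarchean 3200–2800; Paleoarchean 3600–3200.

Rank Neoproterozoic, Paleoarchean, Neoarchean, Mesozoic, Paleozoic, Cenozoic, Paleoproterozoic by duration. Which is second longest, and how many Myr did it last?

Neoproterozoic, 461.2 million years

Durations: Neoproterozoic 461.2; Paleoarchean 400; Neoarchean 300; Mesozoic 185.902; Paleozoic 286.898; Cenozoic 66; Paleoproterozoic 900 Myr.
Sorted longest-first: Paleoproterozoic (900), Neoproterozoic (461.2), Paleoarchean (400), Neoarchean (300), Paleozoic (286.898), Mesozoic (185.902), Cenozoic (66).
The second longest is Neoproterozoic at 461.2 Myr.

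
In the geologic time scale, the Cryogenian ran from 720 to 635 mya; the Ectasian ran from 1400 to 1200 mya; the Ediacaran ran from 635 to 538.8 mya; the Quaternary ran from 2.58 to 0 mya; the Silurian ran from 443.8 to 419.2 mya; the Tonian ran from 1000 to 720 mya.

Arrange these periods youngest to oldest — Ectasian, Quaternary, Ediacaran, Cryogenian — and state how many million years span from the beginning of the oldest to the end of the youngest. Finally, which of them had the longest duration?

From the excerpt: Ectasian 1400–1200; Quaternary 2.58–0; Ediacaran 635–538.8; Cryogenian 720–635 (Ma).
Larger Ma is earlier, so the oldest is Ectasian and the youngest is Quaternary; youngest to oldest: Quaternary, Ediacaran, Cryogenian, Ectasian.
Oldest start 1400 minus youngest end 0 gives 1400 Myr overall.
Individual lengths (start − end): Ediacaran 96.2; Ectasian 200; Cryogenian 85; Quaternary 2.58. The largest is Ectasian at 200 Myr.

Quaternary, Ediacaran, Cryogenian, Ectasian; total span 1400 Myr; longest is Ectasian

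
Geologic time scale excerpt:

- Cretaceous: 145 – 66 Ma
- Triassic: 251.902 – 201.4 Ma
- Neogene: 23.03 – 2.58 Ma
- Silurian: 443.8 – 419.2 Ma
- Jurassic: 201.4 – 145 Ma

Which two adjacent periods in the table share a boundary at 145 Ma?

The Jurassic ends at 145 Ma and the Cretaceous begins at 145 Ma, so they share that boundary.

Jurassic and Cretaceous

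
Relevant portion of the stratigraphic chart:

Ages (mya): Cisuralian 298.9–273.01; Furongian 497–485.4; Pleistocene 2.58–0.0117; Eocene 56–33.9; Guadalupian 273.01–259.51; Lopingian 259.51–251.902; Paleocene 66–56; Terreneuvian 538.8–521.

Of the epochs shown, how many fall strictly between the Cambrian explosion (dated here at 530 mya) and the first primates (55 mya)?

The older date is 530 Ma and the younger is 55 Ma.
Epochs with start < 530 and end > 55 Ma: Furongian (497–485.4), Cisuralian (298.9–273.01), Guadalupian (273.01–259.51), Lopingian (259.51–251.902), Paleocene (66–56).
That is 5 complete epochs.

5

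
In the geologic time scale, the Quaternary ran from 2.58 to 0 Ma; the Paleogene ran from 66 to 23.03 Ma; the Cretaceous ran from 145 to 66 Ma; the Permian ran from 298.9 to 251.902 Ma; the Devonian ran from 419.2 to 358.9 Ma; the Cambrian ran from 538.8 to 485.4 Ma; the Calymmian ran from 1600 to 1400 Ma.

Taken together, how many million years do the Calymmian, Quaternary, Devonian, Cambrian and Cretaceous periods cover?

395.28 million years

Duration is start − end for each: (1600 − 1400) + (2.58 − 0) + (419.2 − 358.9) + (538.8 − 485.4) + (145 − 66).
That is 200 + 2.58 + 60.3 + 53.4 + 79, which totals 395.28 million years.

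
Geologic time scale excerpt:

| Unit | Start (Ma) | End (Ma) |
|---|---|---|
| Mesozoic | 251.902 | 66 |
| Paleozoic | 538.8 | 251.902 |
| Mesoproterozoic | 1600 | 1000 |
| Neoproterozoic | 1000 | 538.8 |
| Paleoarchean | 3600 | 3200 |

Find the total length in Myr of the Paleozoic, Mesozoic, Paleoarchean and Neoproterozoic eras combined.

1334 million years

Each duration: Paleozoic = 286.898; Mesozoic = 185.902; Paleoarchean = 400; Neoproterozoic = 461.2.
Sum: 286.898 + 185.902 + 400 + 461.2 = 1334 Myr.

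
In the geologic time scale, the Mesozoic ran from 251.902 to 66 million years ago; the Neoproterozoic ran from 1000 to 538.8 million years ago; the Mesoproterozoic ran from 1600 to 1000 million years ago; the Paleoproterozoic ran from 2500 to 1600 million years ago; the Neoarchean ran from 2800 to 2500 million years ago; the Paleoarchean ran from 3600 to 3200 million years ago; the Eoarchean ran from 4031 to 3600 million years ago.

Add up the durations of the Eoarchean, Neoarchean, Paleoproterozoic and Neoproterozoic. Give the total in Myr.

2092.2 million years

Duration is start − end for each: (4031 − 3600) + (2800 − 2500) + (2500 − 1600) + (1000 − 538.8).
That is 431 + 300 + 900 + 461.2, which totals 2092.2 million years.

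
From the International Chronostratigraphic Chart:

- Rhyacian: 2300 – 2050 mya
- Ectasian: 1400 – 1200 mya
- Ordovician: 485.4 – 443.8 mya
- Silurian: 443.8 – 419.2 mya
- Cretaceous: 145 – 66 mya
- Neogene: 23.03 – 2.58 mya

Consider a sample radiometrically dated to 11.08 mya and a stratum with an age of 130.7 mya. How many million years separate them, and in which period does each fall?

119.62 million years apart; the first in the Neogene, the second in the Cretaceous

Elapsed time: 130.7 − 11.08 = 119.62 Myr.
11.08 Ma lies within 23.03–2.58 Ma: Neogene.
130.7 Ma lies within 145–66 Ma: Cretaceous.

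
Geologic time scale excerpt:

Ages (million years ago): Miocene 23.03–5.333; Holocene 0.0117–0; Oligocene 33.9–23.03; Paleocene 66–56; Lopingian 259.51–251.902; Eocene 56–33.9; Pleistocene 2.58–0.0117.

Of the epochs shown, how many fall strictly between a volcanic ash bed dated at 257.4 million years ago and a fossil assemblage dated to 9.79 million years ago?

257.4 Ma sits inside the Lopingian (259.51–251.902) and 9.79 Ma inside the Miocene (23.03–5.333); neither of those is wholly between the two dates.
The listed epochs lying completely between them are Paleocene, Eocene, Oligocene — 3 in all.

3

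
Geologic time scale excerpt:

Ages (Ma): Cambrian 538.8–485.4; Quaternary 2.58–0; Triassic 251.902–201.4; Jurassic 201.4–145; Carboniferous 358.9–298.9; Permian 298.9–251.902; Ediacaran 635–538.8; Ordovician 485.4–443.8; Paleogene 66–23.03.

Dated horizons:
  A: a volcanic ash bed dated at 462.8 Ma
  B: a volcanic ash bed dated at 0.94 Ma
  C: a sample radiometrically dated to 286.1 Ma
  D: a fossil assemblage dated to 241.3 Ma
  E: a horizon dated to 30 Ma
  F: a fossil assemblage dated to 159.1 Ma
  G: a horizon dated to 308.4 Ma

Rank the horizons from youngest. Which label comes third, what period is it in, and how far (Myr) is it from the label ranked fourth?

Sorted youngest-first by Ma: B (0.94), E (30), F (159.1), D (241.3), C (286.1), G (308.4), A (462.8).
The third youngest is F at 159.1 Ma, which lies in 201.4–145 Ma: the Jurassic.
The fourth youngest is D at 241.3 Ma; separation = |159.1 − 241.3| = 82.2 Myr.

F, in the Jurassic; 82.2 million years to D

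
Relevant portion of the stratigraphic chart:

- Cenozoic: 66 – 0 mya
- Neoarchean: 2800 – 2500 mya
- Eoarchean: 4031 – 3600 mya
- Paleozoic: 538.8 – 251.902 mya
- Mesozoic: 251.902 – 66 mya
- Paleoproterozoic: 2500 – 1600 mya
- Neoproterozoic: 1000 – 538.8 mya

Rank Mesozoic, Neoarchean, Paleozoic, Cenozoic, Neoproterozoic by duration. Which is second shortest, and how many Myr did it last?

Start − end for each: Mesozoic 251.902 − 66 = 185.902; Neoarchean 2800 − 2500 = 300; Paleozoic 538.8 − 251.902 = 286.898; Cenozoic 66 − 0 = 66; Neoproterozoic 1000 − 538.8 = 461.2.
Ranking these from shortest: Cenozoic < Mesozoic < Paleozoic < Neoarchean < Neoproterozoic.
Position 2 in that ranking is Mesozoic, which lasted 185.902 Myr.

Mesozoic, 185.902 million years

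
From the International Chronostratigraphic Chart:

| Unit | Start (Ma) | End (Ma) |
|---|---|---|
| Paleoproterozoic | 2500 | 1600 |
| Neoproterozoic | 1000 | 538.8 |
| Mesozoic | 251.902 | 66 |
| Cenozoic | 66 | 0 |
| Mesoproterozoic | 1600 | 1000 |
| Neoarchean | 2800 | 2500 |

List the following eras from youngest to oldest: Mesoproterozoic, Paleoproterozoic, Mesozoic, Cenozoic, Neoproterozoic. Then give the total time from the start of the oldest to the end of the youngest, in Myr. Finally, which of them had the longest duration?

From the excerpt: Mesoproterozoic 1600–1000; Paleoproterozoic 2500–1600; Mesozoic 251.902–66; Cenozoic 66–0; Neoproterozoic 1000–538.8 (Ma).
Larger Ma is earlier, so the oldest is Paleoproterozoic and the youngest is Cenozoic; youngest to oldest: Cenozoic, Mesozoic, Neoproterozoic, Mesoproterozoic, Paleoproterozoic.
Oldest start 2500 minus youngest end 0 gives 2500 Myr overall.
Individual lengths (start − end): Neoproterozoic 461.2; Cenozoic 66; Mesozoic 185.902; Mesoproterozoic 600; Paleoproterozoic 900. The largest is Paleoproterozoic at 900 Myr.

Cenozoic, Mesozoic, Neoproterozoic, Mesoproterozoic, Paleoproterozoic; total span 2500 Myr; longest is Paleoproterozoic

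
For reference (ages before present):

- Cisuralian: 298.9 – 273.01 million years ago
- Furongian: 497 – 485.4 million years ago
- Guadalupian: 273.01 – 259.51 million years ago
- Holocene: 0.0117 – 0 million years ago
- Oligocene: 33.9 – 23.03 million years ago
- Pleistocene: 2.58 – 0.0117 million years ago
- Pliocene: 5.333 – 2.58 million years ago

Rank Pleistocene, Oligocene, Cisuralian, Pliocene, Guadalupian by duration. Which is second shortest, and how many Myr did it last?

Durations: Pleistocene 2.5683; Oligocene 10.87; Cisuralian 25.89; Pliocene 2.753; Guadalupian 13.5 Myr.
Sorted shortest-first: Pleistocene (2.5683), Pliocene (2.753), Oligocene (10.87), Guadalupian (13.5), Cisuralian (25.89).
The second shortest is Pliocene at 2.753 Myr.

Pliocene, 2.753 million years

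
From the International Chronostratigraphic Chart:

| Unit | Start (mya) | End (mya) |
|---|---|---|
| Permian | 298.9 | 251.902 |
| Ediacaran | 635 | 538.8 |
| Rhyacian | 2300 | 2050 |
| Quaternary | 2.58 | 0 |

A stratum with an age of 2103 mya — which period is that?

2103 Ma lies between 2300 and 2050 Ma, so it falls in the Rhyacian.

Rhyacian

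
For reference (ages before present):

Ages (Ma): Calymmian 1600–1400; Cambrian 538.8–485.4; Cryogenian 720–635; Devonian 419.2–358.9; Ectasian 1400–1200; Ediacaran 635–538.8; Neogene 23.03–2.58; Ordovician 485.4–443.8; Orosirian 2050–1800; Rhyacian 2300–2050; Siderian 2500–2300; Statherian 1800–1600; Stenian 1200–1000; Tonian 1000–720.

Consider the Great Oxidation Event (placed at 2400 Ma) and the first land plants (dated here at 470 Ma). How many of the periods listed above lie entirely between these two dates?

10

2400 Ma sits inside the Siderian (2500–2300) and 470 Ma inside the Ordovician (485.4–443.8); neither of those is wholly between the two dates.
The listed periods lying completely between them are Rhyacian, Orosirian, Statherian, Calymmian, Ectasian, Stenian, Tonian, Cryogenian, Ediacaran, Cambrian — 10 in all.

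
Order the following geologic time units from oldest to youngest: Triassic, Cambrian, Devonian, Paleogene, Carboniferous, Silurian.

Cambrian, Silurian, Devonian, Carboniferous, Triassic, Paleogene

Group by era (each group listed oldest first) — Paleozoic: Cambrian, Silurian, Devonian, Carboniferous; Mesozoic: Triassic; Cenozoic: Paleogene. The eras run Paleozoic → Mesozoic → Cenozoic. Concatenating the groups in that era order gives oldest to youngest directly.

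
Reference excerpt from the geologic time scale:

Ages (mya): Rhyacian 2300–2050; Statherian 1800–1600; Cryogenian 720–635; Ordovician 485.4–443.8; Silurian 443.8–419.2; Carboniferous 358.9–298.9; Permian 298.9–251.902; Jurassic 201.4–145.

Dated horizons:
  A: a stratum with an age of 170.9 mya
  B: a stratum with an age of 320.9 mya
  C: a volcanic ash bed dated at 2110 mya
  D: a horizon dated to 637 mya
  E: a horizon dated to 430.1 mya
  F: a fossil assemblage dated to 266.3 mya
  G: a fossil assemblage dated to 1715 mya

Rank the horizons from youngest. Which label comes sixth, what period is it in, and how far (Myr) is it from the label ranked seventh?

G, in the Statherian; 395 million years to C

Smaller Ma means younger, so youngest first: A 170.9 < F 266.3 < B 320.9 < E 430.1 < D 637 < G 1715 < C 2110.
Counting 6 along gives G (1715 Ma); the excerpt puts that inside the Statherian, 1800–1600 Ma.
Next in line is C (2110 Ma), and 2110 − 1715 = 395 Myr.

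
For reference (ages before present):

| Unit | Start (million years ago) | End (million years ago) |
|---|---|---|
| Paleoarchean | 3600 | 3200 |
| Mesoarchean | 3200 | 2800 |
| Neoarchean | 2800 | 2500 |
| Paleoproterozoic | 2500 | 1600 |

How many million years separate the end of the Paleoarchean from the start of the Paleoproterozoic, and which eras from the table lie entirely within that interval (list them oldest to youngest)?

700 million years; Mesoarchean, Neoarchean

The Paleoarchean closes at 3200 Ma and the Paleoproterozoic opens at 2500 Ma, so the interval is 3200 − 2500 = 700 Myr.
An era fits inside if it starts at or after 3200 Ma and ends at or before 2500 Ma; oldest first that gives Mesoarchean, Neoarchean.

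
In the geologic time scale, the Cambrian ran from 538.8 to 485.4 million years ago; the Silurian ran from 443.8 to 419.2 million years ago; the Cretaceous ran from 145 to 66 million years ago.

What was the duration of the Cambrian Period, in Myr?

53.4 million years

538.8 − 485.4 = 53.4 million years.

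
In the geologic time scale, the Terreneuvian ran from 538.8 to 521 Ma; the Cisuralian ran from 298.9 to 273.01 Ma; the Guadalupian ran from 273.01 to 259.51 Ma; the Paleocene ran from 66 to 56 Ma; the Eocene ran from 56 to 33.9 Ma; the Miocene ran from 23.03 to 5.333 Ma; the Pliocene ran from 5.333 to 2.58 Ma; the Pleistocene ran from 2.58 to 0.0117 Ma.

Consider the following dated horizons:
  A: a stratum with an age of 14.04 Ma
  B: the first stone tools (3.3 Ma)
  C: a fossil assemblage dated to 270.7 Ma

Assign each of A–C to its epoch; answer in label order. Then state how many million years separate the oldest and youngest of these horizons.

A — Miocene; B — Pliocene; C — Guadalupian; span 267.4 million years

Match each age against the start–end ranges in the excerpt: A = 14.04 Ma → Miocene (23.03–5.333); B = 3.3 Ma → Pliocene (5.333–2.58); C = 270.7 Ma → Guadalupian (273.01–259.51).
The largest age is 270.7 Ma and the smallest is 3.3 Ma; their difference is 267.4 Myr.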